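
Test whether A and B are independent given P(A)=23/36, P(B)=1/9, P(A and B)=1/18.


P(A)*P(B) = 23/36*1/9 = 23/324
P(A∩B) = 1/18 != 23/324, so not independent

No, A and B are not independent


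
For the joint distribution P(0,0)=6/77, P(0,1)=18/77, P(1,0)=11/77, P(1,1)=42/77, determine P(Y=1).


P(Y=1) = P(0,1)+P(1,1) = 18/77 + 42/77 = 60/77

60/77


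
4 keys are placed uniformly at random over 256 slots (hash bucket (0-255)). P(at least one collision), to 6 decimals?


P(all different) = prod((256-i)/256 for i=0..3) = 0.976730
P(at least one match) = 1 - 0.976730 = 0.023270

0.023270


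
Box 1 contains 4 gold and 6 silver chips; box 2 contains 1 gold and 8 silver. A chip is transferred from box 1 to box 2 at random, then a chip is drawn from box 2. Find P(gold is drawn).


P(transfer gold) = 4/10 = 2/5; P(transfer silver) = 3/5
If gold transferred: Urn II has 2 gold of 10, so P(gold|gold moved) = 1/5
If silver transferred: Urn II has 1 gold of 10, so P(gold|silver moved) = 1/10
By total probability: P(gold) = 2/5*1/5 + 3/5*1/10 = 7/50

7/50


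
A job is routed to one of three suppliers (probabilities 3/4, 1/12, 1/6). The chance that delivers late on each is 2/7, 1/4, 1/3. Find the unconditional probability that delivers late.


P(A) = P(A|B1)P(B1) + P(A|B2)P(B2) + P(A|B3)P(B3)
= 2/7*3/4 + 1/4*1/12 + 1/3*1/6
= 3/14 + 1/48 + 1/18 = 293/1008

293/1008


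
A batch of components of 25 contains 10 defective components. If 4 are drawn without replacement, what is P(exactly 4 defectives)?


P(X=4) = C(10,4)*C(15,0) / C(25,4)
= 210*1 / 12650
= 210/12650 = 21/1265

21/1265


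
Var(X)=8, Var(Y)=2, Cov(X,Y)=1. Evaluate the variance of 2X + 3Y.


Var(2X + 3Y) = 2^2*Var(X) + 3^2*Var(Y) + 2*2*3*Cov(X,Y)
= 4*8 + 9*2 + 12*1
= 32 + 18 + 12 = 62

62


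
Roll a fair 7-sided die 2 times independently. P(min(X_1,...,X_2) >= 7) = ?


P(min >= 7) = P(all X_i >= 7) = (P(X_1 >= 7))^2
= (1/7)^2 = 1/49

1/49


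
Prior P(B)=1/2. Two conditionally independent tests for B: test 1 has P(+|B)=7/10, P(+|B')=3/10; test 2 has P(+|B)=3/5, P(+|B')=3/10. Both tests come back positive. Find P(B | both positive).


After test 1: P(+) = 7/10*1/2 + 3/10*1/2 = 1/2
P(B|+) = (7/20)/(1/2) = 7/10
After test 2 (use post1 as new prior): P(+) = 3/5*7/10 + 3/10*3/10 = 51/100
P(B|+,+) = (21/50)/(51/100) = 14/17

14/17


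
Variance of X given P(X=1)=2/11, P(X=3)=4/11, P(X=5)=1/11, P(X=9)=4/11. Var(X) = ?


E[X] = 5, E[X^2] = 387/11
Var(X) = E[X^2] - (E[X])^2 = 387/11 - (5)^2 = 112/11

112/11


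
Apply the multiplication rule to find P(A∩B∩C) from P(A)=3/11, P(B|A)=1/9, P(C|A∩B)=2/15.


P(A∩B∩C) = P(A) * P(B|A) * P(C|A∩B)
= 3/11 * 1/9 * 2/15
= 1/33 * 2/15 = 2/495

2/495


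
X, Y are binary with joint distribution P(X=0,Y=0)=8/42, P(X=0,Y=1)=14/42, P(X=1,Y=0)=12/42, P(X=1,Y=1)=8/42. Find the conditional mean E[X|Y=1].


P(Y=1) = 22/42
E[X|Y=1] = (0*14 + 1*8)/22 = 8/22 = 4/11

4/11


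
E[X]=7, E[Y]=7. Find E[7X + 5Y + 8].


E[7X + 5Y + 8] = 7*E[X] + 5*E[Y] + 8
= (7)*(7) + (5)*(7) + (8)
= 49 + 35 + 8 = 92

92


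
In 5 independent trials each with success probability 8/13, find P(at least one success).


P(at least one) = 1 - P(none)
P(none) = (1 - 8/13)^5 = (5/13)^5 = 3125/371293
P(at least one) = 1 - 3125/371293 = 368168/371293

368168/371293


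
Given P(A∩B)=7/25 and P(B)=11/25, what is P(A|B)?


P(A|B) = P(A∩B)/P(B) = (7/25)/(11/25) = 7/11

7/11


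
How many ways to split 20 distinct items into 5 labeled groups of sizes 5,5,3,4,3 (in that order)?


20! = 2432902008176640000
Denominator: 5!=120 * 5!=120 * 3!=6 * 4!=24 * 3!=6
Coefficient = 2432902008176640000 / 12441600 = 195545750400

195545750400


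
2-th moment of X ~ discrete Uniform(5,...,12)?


E[X^2] = (1/8) * sum(x^2 for x=5..12)
= 620/8 = 155/2

155/2


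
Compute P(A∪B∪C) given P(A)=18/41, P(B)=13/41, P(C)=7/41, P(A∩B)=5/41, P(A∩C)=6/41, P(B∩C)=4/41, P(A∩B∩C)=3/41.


P(A∪B∪C) = P(A)+P(B)+P(C) - P(AB)-P(AC)-P(BC) + P(ABC)
= 18/41+13/41+7/41 - 5/41-6/41-4/41 + 3/41
= 26/41

26/41


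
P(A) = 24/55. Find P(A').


P(A') = 1 - P(A) = 1 - 24/55 = 31/55

31/55


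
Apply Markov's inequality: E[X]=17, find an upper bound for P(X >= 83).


Markov: P(X >= a) <= E[X]/a
P(X >= 83) <= 17/83

17/83


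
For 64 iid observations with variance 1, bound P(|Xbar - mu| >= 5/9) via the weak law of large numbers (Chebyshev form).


Var(Xbar) = Var(X)/n = 1/64
Chebyshev: P(|Xbar-mu| >= 5/9) <= Var(Xbar)/(5/9)^2 = (1/64)/(25/81) = 81/1600

81/1600


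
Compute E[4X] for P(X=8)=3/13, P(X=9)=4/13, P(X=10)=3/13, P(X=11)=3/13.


E[4X] = sum(g(x)*P(x))
= 32*3/13 + 36*4/13 + 40*3/13 + 44*3/13
= 492/13

492/13


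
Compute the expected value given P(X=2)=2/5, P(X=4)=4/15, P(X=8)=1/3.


E[X] = sum(x * P(x))
= 2*2/5 + 4*4/15 + 8*1/3
= 68/15

68/15


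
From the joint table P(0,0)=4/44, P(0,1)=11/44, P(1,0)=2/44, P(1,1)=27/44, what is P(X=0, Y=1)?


Read from table: P(X=0, Y=1) = 11/44 = 1/4

1/4


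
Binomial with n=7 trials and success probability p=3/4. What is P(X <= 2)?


P(X<=2) = P(X=0) + P(X=1) + P(X=2)
= 1/16384 + 21/16384 + 189/16384
= 211/16384

211/16384


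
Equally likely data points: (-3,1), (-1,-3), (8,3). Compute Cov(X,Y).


E[X]=4/3, E[Y]=1/3, E[XY]=8
Cov(X,Y) = E[XY] - E[X]E[Y] = 8 - 4/3*1/3 = 68/9

68/9


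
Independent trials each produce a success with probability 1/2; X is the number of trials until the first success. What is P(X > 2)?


P(X > 2) = P(first 2 trials all fail) = (1-p)^2 = (1/2)^2 = 1/4

1/4


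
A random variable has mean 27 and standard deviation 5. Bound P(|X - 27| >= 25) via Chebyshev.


k = 25/5 = 5
Chebyshev: P(|X-mu| >= k*sigma) <= 1/k^2 = 1/5^2 = 1/25

1/25


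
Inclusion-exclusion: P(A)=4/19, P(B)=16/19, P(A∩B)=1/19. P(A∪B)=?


P(A∪B) = P(A) + P(B) - P(A∩B)
= 4/19 + 16/19 - 1/19 = 1

1


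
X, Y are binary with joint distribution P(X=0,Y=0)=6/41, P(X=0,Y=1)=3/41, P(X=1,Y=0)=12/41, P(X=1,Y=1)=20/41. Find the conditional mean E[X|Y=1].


P(Y=1) = 23/41
E[X|Y=1] = (0*3 + 1*20)/23 = 20/23

20/23


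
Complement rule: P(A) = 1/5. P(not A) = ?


P(A') = 1 - P(A) = 1 - 1/5 = 4/5

4/5


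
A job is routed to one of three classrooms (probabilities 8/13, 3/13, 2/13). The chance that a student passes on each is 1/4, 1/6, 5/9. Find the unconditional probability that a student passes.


P(A) = P(A|B1)P(B1) + P(A|B2)P(B2) + P(A|B3)P(B3)
= 1/4*8/13 + 1/6*3/13 + 5/9*2/13
= 2/13 + 1/26 + 10/117 = 5/18

5/18


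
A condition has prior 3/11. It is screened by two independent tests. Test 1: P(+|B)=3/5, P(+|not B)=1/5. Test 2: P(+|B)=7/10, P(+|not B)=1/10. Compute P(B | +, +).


After test 1: P(+) = 3/5*3/11 + 1/5*8/11 = 17/55
P(B|+) = (9/55)/(17/55) = 9/17
After test 2 (use post1 as new prior): P(+) = 7/10*9/17 + 1/10*8/17 = 71/170
P(B|+,+) = (63/170)/(71/170) = 63/71

63/71


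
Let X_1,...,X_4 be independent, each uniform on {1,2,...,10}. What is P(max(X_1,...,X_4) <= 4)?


P(max <= 4) = P(all X_i <= 4) = (P(X_1 <= 4))^4
= (4/10)^4 = (2/5)^4 = 16/625

16/625


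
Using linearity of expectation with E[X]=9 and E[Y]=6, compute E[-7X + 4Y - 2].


E[-7X + 4Y - 2] = -7*E[X] + 4*E[Y] - 2
= (-7)*(9) + (4)*(6) + (-2)
= -63 + 24 - 2 = -41

-41


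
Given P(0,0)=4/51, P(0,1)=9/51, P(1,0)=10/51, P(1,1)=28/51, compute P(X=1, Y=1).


Read from table: P(X=1, Y=1) = 28/51

28/51


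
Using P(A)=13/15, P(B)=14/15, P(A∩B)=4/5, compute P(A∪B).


P(A∪B) = P(A) + P(B) - P(A∩B)
= 13/15 + 14/15 - 4/5 = 1

1


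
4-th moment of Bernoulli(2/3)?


For Bernoulli: X in {0,1}
E[X^4] = 0^4*(1-2/3) + 1^4*2/3 = 2/3

2/3


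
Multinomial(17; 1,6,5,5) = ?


17! = 355687428096000
Denominator: 1!=1 * 6!=720 * 5!=120 * 5!=120
Coefficient = 355687428096000 / 10368000 = 34306272

34306272


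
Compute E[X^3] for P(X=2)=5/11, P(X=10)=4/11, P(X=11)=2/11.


E[X^3] = sum(g(x)*P(x))
= 8*5/11 + 1000*4/11 + 1331*2/11
= 6702/11

6702/11


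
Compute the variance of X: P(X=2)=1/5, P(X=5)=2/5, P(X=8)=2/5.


E[X] = 28/5, E[X^2] = 182/5
Var(X) = E[X^2] - (E[X])^2 = 182/5 - (28/5)^2 = 126/25

126/25


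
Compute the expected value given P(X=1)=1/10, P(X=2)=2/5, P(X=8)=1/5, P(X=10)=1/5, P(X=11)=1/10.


E[X] = sum(x * P(x))
= 1*1/10 + 2*2/5 + 8*1/5 + 10*1/5 + 11*1/10
= 28/5

28/5


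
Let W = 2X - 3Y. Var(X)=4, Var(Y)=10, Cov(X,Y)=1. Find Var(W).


Var(2X - 3Y) = 2^2*Var(X) + (-3)^2*Var(Y) + 2*2*(-3)*Cov(X,Y)
= 4*4 + 9*10 - 12*1
= 16 + 90 - 12 = 94

94


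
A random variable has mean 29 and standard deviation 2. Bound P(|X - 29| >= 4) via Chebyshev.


k = 4/2 = 2
Chebyshev: P(|X-mu| >= k*sigma) <= 1/k^2 = 1/2^2 = 1/4

1/4


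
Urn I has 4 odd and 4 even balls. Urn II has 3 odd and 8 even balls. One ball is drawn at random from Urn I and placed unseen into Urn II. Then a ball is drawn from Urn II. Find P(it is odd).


P(transfer odd) = 4/8 = 1/2; P(transfer even) = 1/2
If odd transferred: Urn II has 4 odd of 12, so P(odd|odd moved) = 1/3
If even transferred: Urn II has 3 odd of 12, so P(odd|even moved) = 1/4
By total probability: P(odd) = 1/2*1/3 + 1/2*1/4 = 7/24

7/24


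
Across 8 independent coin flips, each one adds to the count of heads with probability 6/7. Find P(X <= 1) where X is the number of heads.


P(X<=1) = P(X=0) + P(X=1)
= 1/5764801 + 48/5764801
= 1/117649

1/117649


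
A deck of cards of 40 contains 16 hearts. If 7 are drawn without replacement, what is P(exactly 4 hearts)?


P(X=4) = C(16,4)*C(24,3) / C(40,7)
= 1820*2024 / 18643560
= 3683680/18643560 = 7084/35853

7084/35853


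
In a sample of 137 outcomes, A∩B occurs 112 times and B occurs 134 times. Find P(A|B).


P(A|B) = P(A∩B)/P(B) = (112/137)/(134/137) = 112/134 = 56/67

56/67


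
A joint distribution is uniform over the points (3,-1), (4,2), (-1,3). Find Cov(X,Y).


E[X]=2, E[Y]=4/3, E[XY]=2/3
Cov(X,Y) = E[XY] - E[X]E[Y] = 2/3 - 2*4/3 = -2

-2


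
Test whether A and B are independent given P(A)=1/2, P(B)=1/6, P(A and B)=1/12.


P(A)*P(B) = 1/2*1/6 = 1/12
P(A∩B) = 1/12, which equals P(A)P(B), so independent

Yes, A and B are independent


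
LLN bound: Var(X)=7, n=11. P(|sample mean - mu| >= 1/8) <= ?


Var(Xbar) = Var(X)/n = 7/11
Chebyshev: P(|Xbar-mu| >= 1/8) <= Var(Xbar)/(1/8)^2 = (7/11)/(1/64) = 448/11
Bound exceeds 1, so trivial bound: 1

1


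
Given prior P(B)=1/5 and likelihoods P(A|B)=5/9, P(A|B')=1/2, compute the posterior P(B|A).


P(A) = P(A|B)P(B) + P(A|B')P(B') = 5/9*1/5 + 1/2*4/5 = 23/45
P(B|A) = P(A|B)P(B)/P(A) = (1/9)/(23/45) = 5/23

5/23


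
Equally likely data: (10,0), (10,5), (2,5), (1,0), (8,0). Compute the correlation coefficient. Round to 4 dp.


Cov(X,Y) = -0.4000, Var(X) = 15.3600, Var(Y) = 6.0000
rho = Cov/(sqrt(VarX)*sqrt(VarY)) = -0.0417

-0.0417


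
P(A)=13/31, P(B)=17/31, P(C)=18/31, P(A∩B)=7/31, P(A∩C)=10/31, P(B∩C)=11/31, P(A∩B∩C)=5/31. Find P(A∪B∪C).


P(A∪B∪C) = P(A)+P(B)+P(C) - P(AB)-P(AC)-P(BC) + P(ABC)
= 13/31+17/31+18/31 - 7/31-10/31-11/31 + 5/31
= 25/31

25/31


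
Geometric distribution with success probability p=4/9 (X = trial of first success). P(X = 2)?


P(X=2) = (1-p)^1 * p = (5/9)^1 * 4/9
= 5/9 * 4/9 = 20/81

20/81


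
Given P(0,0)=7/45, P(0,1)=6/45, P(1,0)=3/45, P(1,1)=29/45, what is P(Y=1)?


P(Y=1) = P(0,1)+P(1,1) = 6/45 + 29/45 = 35/45 = 7/9

7/9


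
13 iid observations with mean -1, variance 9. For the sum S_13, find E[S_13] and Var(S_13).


E[S_n] = n*mu = 13*-1 = -13
Var(S_n) = n*sigma^2 = 13*9 = 117

E[S_13]=-13, Var(S_13)=117


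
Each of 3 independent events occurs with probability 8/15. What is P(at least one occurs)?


P(at least one) = 1 - P(none)
P(none) = (1 - 8/15)^3 = (7/15)^3 = 343/3375
P(at least one) = 1 - 343/3375 = 3032/3375

3032/3375


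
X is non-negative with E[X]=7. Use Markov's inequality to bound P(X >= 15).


Markov: P(X >= a) <= E[X]/a
P(X >= 15) <= 7/15

7/15


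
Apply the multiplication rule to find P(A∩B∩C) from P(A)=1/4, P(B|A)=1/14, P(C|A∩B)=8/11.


P(A∩B∩C) = P(A) * P(B|A) * P(C|A∩B)
= 1/4 * 1/14 * 8/11
= 1/56 * 8/11 = 1/77

1/77


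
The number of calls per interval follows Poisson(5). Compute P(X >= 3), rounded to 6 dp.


P(X>=3) = 1 - P(X<=2) = 1 - (e^(-5)*5^0/0! + e^(-5)*5^1/1! + e^(-5)*5^2/2!)
≈ 1 - (0.0067379470 + 0.0336897350 + 0.0842243375)
= 1 - 0.1246520195 = 0.8753479805
≈ 0.875348

0.875348


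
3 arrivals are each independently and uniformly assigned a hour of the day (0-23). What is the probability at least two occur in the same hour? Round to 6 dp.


P(all different) = prod((24-i)/24 for i=0..2) = 0.878472
P(at least one match) = 1 - 0.878472 = 0.121528

0.121528


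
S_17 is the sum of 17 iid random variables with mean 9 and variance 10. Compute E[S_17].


E[S_n] = n*E[X_1] = 17*9 = 153

153


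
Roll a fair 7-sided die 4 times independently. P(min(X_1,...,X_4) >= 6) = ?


P(min >= 6) = P(all X_i >= 6) = (P(X_1 >= 6))^4
= (2/7)^4 = 16/2401

16/2401


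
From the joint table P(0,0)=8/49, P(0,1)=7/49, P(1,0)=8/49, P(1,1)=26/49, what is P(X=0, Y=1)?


Read from table: P(X=0, Y=1) = 7/49 = 1/7

1/7


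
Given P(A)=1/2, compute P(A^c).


P(A') = 1 - P(A) = 1 - 1/2 = 1/2

1/2


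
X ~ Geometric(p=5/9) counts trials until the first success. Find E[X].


For geometric (trials until first success), E[X] = 1/p = 1/(5/9) = 9/5

9/5


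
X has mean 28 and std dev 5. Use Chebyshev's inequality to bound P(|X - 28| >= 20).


k = 20/5 = 4
Chebyshev: P(|X-mu| >= k*sigma) <= 1/k^2 = 1/4^2 = 1/16

1/16


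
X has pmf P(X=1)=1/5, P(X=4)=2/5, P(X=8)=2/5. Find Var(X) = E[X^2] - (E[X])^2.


E[X] = 5, E[X^2] = 161/5
Var(X) = E[X^2] - (E[X])^2 = 161/5 - (5)^2 = 36/5

36/5


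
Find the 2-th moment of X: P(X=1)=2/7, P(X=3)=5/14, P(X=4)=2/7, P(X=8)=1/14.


E[X^2] = sum(x^2 * P(x))
= 1*2/7 + 9*5/14 + 16*2/7 + 64*1/14
= 177/14

177/14


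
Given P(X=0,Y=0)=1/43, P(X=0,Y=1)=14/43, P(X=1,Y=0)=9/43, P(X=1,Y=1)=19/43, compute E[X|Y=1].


P(Y=1) = 33/43
E[X|Y=1] = (0*14 + 1*19)/33 = 19/33

19/33


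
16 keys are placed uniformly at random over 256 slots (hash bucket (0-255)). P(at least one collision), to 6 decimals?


P(all different) = prod((256-i)/256 for i=0..15) = 0.619708
P(at least one match) = 1 - 0.619708 = 0.380292

0.380292


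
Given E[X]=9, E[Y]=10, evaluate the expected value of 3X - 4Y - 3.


E[3X - 4Y - 3] = 3*E[X] - 4*E[Y] - 3
= (3)*(9) + (-4)*(10) + (-3)
= 27 - 40 - 3 = -16

-16


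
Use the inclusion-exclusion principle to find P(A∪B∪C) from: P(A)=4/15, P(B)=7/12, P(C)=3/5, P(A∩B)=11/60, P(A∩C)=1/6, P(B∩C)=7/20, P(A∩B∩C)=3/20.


P(A∪B∪C) = P(A)+P(B)+P(C) - P(AB)-P(AC)-P(BC) + P(ABC)
= 4/15+7/12+3/5 - 11/60-1/6-7/20 + 3/20
= 9/10

9/10


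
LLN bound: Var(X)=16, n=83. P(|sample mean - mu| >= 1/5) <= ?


Var(Xbar) = Var(X)/n = 16/83
Chebyshev: P(|Xbar-mu| >= 1/5) <= Var(Xbar)/(1/5)^2 = (16/83)/(1/25) = 400/83
Bound exceeds 1, so trivial bound: 1

1


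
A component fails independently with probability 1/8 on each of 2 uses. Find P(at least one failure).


P(at least one) = 1 - P(none)
P(none) = (1 - 1/8)^2 = (7/8)^2 = 49/64
P(at least one) = 1 - 49/64 = 15/64

15/64


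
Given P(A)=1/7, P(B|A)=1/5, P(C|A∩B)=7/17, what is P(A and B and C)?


P(A∩B∩C) = P(A) * P(B|A) * P(C|A∩B)
= 1/7 * 1/5 * 7/17
= 1/35 * 7/17 = 1/85

1/85


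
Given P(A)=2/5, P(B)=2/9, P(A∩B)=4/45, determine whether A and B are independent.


P(A)*P(B) = 2/5*2/9 = 4/45
P(A∩B) = 4/45, which equals P(A)P(B), so independent

Yes, A and B are independent


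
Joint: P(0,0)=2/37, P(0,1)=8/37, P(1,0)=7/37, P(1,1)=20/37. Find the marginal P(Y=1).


P(Y=1) = P(0,1)+P(1,1) = 8/37 + 20/37 = 28/37

28/37


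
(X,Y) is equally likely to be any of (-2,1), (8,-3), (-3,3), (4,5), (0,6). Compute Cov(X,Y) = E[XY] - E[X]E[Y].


E[X]=7/5, E[Y]=12/5, E[XY]=-3
Cov(X,Y) = E[XY] - E[X]E[Y] = -3 - 7/5*12/5 = -159/25

-159/25


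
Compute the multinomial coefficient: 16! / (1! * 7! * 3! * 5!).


16! = 20922789888000
Denominator: 1!=1 * 7!=5040 * 3!=6 * 5!=120
Coefficient = 20922789888000 / 3628800 = 5765760

5765760


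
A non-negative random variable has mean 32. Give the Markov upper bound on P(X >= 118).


Markov: P(X >= a) <= E[X]/a
P(X >= 118) <= 32/118 = 16/59

16/59


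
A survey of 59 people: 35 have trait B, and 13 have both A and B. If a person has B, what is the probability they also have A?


P(A|B) = P(A∩B)/P(B) = (13/59)/(35/59) = 13/35

13/35


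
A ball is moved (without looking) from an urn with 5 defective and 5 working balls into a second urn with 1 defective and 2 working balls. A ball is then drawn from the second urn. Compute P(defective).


P(transfer defective) = 5/10 = 1/2; P(transfer working) = 1/2
If defective transferred: Urn II has 2 defective of 4, so P(defective|defective moved) = 1/2
If working transferred: Urn II has 1 defective of 4, so P(defective|working moved) = 1/4
By total probability: P(defective) = 1/2*1/2 + 1/2*1/4 = 3/8

3/8


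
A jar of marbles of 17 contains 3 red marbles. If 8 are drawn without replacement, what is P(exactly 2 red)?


P(X=2) = C(3,2)*C(14,6) / C(17,8)
= 3*3003 / 24310
= 9009/24310 = 63/170

63/170


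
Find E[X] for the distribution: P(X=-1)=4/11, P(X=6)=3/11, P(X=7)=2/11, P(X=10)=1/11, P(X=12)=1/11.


E[X] = sum(x * P(x))
= -1*4/11 + 6*3/11 + 7*2/11 + 10*1/11 + 12*1/11
= 50/11

50/11


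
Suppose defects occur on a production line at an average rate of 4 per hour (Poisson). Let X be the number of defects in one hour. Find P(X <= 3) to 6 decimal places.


P(X<=3) = e^(-4)*4^0/0! + e^(-4)*4^1/1! + e^(-4)*4^2/2! + e^(-4)*4^3/3!
≈ 0.0183156389 + 0.0732625556 + 0.1465251111 + 0.1953668148
= 0.4334701204
≈ 0.433470

0.433470


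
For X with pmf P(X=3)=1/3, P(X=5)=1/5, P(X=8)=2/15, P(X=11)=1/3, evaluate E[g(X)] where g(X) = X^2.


E[X^2] = sum(g(x)*P(x))
= 9*1/3 + 25*1/5 + 64*2/15 + 121*1/3
= 853/15

853/15


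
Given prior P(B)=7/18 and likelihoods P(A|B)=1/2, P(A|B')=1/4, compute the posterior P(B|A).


P(A) = P(A|B)P(B) + P(A|B')P(B') = 1/2*7/18 + 1/4*11/18 = 25/72
P(B|A) = P(A|B)P(B)/P(A) = (7/36)/(25/72) = 14/25

14/25


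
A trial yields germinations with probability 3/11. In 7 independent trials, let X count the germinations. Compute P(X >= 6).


P(X>=6) = P(X=6) + P(X=7)
= 40824/19487171 + 2187/19487171
= 43011/19487171

43011/19487171


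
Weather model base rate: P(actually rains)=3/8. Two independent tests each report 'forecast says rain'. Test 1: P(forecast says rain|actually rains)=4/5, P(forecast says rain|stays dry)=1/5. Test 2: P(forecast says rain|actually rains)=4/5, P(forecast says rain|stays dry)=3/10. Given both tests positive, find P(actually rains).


After test 1: P(+) = 4/5*3/8 + 1/5*5/8 = 17/40
P(B|+) = (3/10)/(17/40) = 12/17
After test 2 (use post1 as new prior): P(+) = 4/5*12/17 + 3/10*5/17 = 111/170
P(B|+,+) = (48/85)/(111/170) = 32/37

32/37


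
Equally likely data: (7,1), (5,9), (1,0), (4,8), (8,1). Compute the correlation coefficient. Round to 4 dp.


Cov(X,Y) = -0.6000, Var(X) = 6.0000, Var(Y) = 14.9600
rho = Cov/(sqrt(VarX)*sqrt(VarY)) = -0.0633

-0.0633


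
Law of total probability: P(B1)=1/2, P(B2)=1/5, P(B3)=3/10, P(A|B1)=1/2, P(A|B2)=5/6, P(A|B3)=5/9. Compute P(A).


P(A) = P(A|B1)P(B1) + P(A|B2)P(B2) + P(A|B3)P(B3)
= 1/2*1/2 + 5/6*1/5 + 5/9*3/10
= 1/4 + 1/6 + 1/6 = 7/12

7/12


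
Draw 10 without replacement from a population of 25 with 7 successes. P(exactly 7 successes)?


P(X=7) = C(7,7)*C(18,3) / C(25,10)
= 1*816 / 3268760
= 816/3268760 = 6/24035

6/24035


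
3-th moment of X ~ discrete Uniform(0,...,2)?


E[X^3] = (1/3) * sum(x^3 for x=0..2)
= 9/3 = 3

3


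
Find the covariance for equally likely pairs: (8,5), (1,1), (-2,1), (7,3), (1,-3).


E[X]=3, E[Y]=7/5, E[XY]=57/5
Cov(X,Y) = E[XY] - E[X]E[Y] = 57/5 - 3*7/5 = 36/5

36/5


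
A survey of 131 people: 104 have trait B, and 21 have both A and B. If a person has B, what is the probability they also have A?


P(A|B) = P(A∩B)/P(B) = (21/131)/(104/131) = 21/104

21/104


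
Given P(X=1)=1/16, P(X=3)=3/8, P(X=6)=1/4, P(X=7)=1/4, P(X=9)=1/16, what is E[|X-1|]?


E[|X-1|] = sum(g(x)*P(x))
= 0*1/16 + 2*3/8 + 5*1/4 + 6*1/4 + 8*1/16
= 4

4


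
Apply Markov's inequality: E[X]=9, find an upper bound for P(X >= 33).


Markov: P(X >= a) <= E[X]/a
P(X >= 33) <= 9/33 = 3/11

3/11


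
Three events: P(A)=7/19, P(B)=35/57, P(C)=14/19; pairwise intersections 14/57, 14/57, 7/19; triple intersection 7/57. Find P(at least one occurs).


P(A∪B∪C) = P(A)+P(B)+P(C) - P(AB)-P(AC)-P(BC) + P(ABC)
= 7/19+35/57+14/19 - 14/57-14/57-7/19 + 7/57
= 56/57

56/57


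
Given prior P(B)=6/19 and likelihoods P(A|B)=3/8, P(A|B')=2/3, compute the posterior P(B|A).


P(A) = P(A|B)P(B) + P(A|B')P(B') = 3/8*6/19 + 2/3*13/19 = 131/228
P(B|A) = P(A|B)P(B)/P(A) = (9/76)/(131/228) = 27/131

27/131


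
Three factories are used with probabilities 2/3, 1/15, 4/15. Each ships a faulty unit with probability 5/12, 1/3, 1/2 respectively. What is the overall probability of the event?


P(A) = P(A|B1)P(B1) + P(A|B2)P(B2) + P(A|B3)P(B3)
= 5/12*2/3 + 1/3*1/15 + 1/2*4/15
= 5/18 + 1/45 + 2/15 = 13/30

13/30


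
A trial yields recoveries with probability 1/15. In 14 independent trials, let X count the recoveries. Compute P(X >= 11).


P(X>=11) = P(X=11) + P(X=12) + P(X=13) + P(X=14)
= 998816/29192926025390625 + 17836/29192926025390625 + 196/29192926025390625 + 1/29192926025390625
= 1016849/29192926025390625

1016849/29192926025390625


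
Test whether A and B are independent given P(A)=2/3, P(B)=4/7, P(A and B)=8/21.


P(A)*P(B) = 2/3*4/7 = 8/21
P(A∩B) = 8/21, which equals P(A)P(B), so independent

Yes, A and B are independent


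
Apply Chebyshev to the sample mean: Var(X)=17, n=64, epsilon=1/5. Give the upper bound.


Var(Xbar) = Var(X)/n = 17/64
Chebyshev: P(|Xbar-mu| >= 1/5) <= Var(Xbar)/(1/5)^2 = (17/64)/(1/25) = 425/64
Bound exceeds 1, so trivial bound: 1

1


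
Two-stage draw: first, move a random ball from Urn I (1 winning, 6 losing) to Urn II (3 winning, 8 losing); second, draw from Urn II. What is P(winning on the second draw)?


P(transfer winning) = 1/7; P(transfer losing) = 6/7
If winning transferred: Urn II has 4 winning of 12, so P(winning|winning moved) = 1/3
If losing transferred: Urn II has 3 winning of 12, so P(winning|losing moved) = 1/4
By total probability: P(winning) = 1/7*1/3 + 6/7*1/4 = 11/42

11/42


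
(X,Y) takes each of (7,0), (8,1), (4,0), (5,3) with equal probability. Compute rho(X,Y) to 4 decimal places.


Cov(X,Y) = -0.2500, Var(X) = 2.5000, Var(Y) = 1.5000
rho = Cov/(sqrt(VarX)*sqrt(VarY)) = -0.1291

-0.1291


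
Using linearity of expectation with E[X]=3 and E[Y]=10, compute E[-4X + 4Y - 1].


E[-4X + 4Y - 1] = -4*E[X] + 4*E[Y] - 1
= (-4)*(3) + (4)*(10) + (-1)
= -12 + 40 - 1 = 27

27


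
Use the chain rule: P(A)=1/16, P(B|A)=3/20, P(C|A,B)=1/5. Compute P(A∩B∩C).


P(A∩B∩C) = P(A) * P(B|A) * P(C|A∩B)
= 1/16 * 3/20 * 1/5
= 3/320 * 1/5 = 3/1600

3/1600


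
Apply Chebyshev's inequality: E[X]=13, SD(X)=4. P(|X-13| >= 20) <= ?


k = 20/4 = 5
Chebyshev: P(|X-mu| >= k*sigma) <= 1/k^2 = 1/5^2 = 1/25

1/25


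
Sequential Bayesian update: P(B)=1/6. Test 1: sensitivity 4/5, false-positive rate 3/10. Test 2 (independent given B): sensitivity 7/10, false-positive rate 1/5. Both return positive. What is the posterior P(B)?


After test 1: P(+) = 4/5*1/6 + 3/10*5/6 = 23/60
P(B|+) = (2/15)/(23/60) = 8/23
After test 2 (use post1 as new prior): P(+) = 7/10*8/23 + 1/5*15/23 = 43/115
P(B|+,+) = (28/115)/(43/115) = 28/43

28/43


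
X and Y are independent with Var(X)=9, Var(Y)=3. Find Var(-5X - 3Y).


Independence => Cov(X,Y)=0
Var(-5X - 3Y) = (-5)^2*Var(X) + (-3)^2*Var(Y)
= 25*9 + 9*3 = 252

252


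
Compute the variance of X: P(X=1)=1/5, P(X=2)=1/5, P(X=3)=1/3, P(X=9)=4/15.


E[X] = 4, E[X^2] = 128/5
Var(X) = E[X^2] - (E[X])^2 = 128/5 - (4)^2 = 48/5

48/5


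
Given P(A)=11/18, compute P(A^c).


P(A') = 1 - P(A) = 1 - 11/18 = 7/18

7/18


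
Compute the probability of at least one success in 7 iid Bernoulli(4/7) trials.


P(at least one) = 1 - P(none)
P(none) = (1 - 4/7)^7 = (3/7)^7 = 2187/823543
P(at least one) = 1 - 2187/823543 = 821356/823543

821356/823543


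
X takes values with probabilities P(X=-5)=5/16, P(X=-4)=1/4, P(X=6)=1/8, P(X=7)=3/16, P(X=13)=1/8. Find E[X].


E[X] = sum(x * P(x))
= -5*5/16 - 4*1/4 + 6*1/8 + 7*3/16 + 13*1/8
= 9/8

9/8


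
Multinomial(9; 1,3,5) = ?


9! = 362880
Denominator: 1!=1 * 3!=6 * 5!=120
Coefficient = 362880 / 720 = 504

504


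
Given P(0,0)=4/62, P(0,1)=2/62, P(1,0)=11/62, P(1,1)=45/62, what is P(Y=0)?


P(Y=0) = P(0,0)+P(1,0) = 4/62 + 11/62 = 15/62

15/62


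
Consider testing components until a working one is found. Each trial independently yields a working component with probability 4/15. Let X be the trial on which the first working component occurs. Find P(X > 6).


P(X > 6) = P(first 6 trials all fail) = (1-p)^6 = (11/15)^6 = 1771561/11390625

1771561/11390625


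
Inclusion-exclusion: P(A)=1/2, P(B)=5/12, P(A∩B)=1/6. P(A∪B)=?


P(A∪B) = P(A) + P(B) - P(A∩B)
= 1/2 + 5/12 - 1/6 = 3/4

3/4


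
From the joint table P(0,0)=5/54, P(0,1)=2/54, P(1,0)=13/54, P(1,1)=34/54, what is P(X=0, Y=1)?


Read from table: P(X=0, Y=1) = 2/54 = 1/27

1/27


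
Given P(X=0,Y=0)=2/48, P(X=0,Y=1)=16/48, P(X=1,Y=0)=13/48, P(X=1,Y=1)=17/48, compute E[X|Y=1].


P(Y=1) = 33/48
E[X|Y=1] = (0*16 + 1*17)/33 = 17/33

17/33


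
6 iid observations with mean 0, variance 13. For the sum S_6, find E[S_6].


E[S_n] = n*E[X_1] = 6*0 = 0

0


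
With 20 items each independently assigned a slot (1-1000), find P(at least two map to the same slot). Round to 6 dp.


P(all different) = prod((1000-i)/1000 for i=0..19) = 0.825928
P(at least one match) = 1 - 0.825928 = 0.174072

0.174072


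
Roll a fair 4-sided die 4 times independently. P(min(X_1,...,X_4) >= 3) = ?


P(min >= 3) = P(all X_i >= 3) = (P(X_1 >= 3))^4
= (2/4)^4 = (1/2)^4 = 1/16

1/16


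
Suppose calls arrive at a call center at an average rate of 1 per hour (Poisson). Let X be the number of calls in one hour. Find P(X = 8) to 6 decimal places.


P(X=8) = e^(-1) * 1^8 / 8!
≈ 0.3678794412 * 1 / 40320
≈ 0.000009

0.000009


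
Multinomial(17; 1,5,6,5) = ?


17! = 355687428096000
Denominator: 1!=1 * 5!=120 * 6!=720 * 5!=120
Coefficient = 355687428096000 / 10368000 = 34306272

34306272


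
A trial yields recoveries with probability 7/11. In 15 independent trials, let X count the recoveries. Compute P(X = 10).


P(X=10) = C(15,10) * p^10 * (1-p)^5
= 3003 * 282475249/25937424601 * 1024/161051
= 78966520808448/379749833583241

78966520808448/379749833583241


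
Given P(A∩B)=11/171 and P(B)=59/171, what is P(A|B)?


P(A|B) = P(A∩B)/P(B) = (11/171)/(59/171) = 11/59

11/59


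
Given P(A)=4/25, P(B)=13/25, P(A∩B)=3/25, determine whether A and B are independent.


P(A)*P(B) = 4/25*13/25 = 52/625
P(A∩B) = 3/25 != 52/625, so not independent

No, A and B are not independent


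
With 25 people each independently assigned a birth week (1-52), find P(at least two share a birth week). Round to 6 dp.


P(all different) = prod((52-i)/52 for i=0..24) = 0.000932
P(at least one match) = 1 - 0.000932 = 0.999068

0.999068


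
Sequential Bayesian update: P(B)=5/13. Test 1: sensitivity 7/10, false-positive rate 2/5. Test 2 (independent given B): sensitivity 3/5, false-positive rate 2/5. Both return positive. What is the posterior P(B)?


After test 1: P(+) = 7/10*5/13 + 2/5*8/13 = 67/130
P(B|+) = (7/26)/(67/130) = 35/67
After test 2 (use post1 as new prior): P(+) = 3/5*35/67 + 2/5*32/67 = 169/335
P(B|+,+) = (21/67)/(169/335) = 105/169

105/169


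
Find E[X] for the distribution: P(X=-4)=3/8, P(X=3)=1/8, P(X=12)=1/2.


E[X] = sum(x * P(x))
= -4*3/8 + 3*1/8 + 12*1/2
= 39/8

39/8


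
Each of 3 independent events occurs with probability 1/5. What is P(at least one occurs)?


P(at least one) = 1 - P(none)
P(none) = (1 - 1/5)^3 = (4/5)^3 = 64/125
P(at least one) = 1 - 64/125 = 61/125

61/125


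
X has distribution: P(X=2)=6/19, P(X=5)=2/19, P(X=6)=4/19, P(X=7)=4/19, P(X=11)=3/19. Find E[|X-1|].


E[|X-1|] = sum(g(x)*P(x))
= 1*6/19 + 4*2/19 + 5*4/19 + 6*4/19 + 10*3/19
= 88/19

88/19


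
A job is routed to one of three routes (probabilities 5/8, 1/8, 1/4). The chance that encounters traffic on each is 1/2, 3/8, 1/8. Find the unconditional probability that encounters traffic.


P(A) = P(A|B1)P(B1) + P(A|B2)P(B2) + P(A|B3)P(B3)
= 1/2*5/8 + 3/8*1/8 + 1/8*1/4
= 5/16 + 3/64 + 1/32 = 25/64

25/64


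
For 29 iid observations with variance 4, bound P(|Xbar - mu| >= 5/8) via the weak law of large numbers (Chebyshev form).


Var(Xbar) = Var(X)/n = 4/29
Chebyshev: P(|Xbar-mu| >= 5/8) <= Var(Xbar)/(5/8)^2 = (4/29)/(25/64) = 256/725

256/725


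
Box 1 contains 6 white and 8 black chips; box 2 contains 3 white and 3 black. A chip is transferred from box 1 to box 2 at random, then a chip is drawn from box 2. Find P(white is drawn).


P(transfer white) = 6/14 = 3/7; P(transfer black) = 4/7
If white transferred: Urn II has 4 white of 7, so P(white|white moved) = 4/7
If black transferred: Urn II has 3 white of 7, so P(white|black moved) = 3/7
By total probability: P(white) = 3/7*4/7 + 4/7*3/7 = 24/49

24/49


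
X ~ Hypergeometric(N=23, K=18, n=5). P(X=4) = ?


P(X=4) = C(18,4)*C(5,1) / C(23,5)
= 3060*5 / 33649
= 15300/33649

15300/33649


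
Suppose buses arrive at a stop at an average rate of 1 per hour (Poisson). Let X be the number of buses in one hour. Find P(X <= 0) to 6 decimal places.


P(X<=0) = e^(-1)*1^0/0!
≈ 0.3678794412
≈ 0.367879

0.367879


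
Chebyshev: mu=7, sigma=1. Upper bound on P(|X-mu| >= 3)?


k = 3/1 = 3
Chebyshev: P(|X-mu| >= k*sigma) <= 1/k^2 = 1/3^2 = 1/9

1/9


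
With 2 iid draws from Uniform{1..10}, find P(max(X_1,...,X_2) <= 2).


P(max <= 2) = P(all X_i <= 2) = (P(X_1 <= 2))^2
= (2/10)^2 = (1/5)^2 = 1/25

1/25


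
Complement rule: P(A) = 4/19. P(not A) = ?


P(A') = 1 - P(A) = 1 - 4/19 = 15/19

15/19


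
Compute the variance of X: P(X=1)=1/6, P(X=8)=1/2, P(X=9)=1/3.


E[X] = 43/6, E[X^2] = 355/6
Var(X) = E[X^2] - (E[X])^2 = 355/6 - (43/6)^2 = 281/36

281/36


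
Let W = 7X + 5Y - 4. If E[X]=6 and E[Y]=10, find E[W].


E[7X + 5Y - 4] = 7*E[X] + 5*E[Y] - 4
= (7)*(6) + (5)*(10) + (-4)
= 42 + 50 - 4 = 88

88


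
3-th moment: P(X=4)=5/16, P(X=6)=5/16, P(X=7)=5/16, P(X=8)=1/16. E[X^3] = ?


E[X^3] = sum(x^3 * P(x))
= 64*5/16 + 216*5/16 + 343*5/16 + 512*1/16
= 3627/16

3627/16


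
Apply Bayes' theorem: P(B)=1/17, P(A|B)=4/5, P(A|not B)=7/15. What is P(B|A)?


P(A) = P(A|B)P(B) + P(A|B')P(B') = 4/5*1/17 + 7/15*16/17 = 124/255
P(B|A) = P(A|B)P(B)/P(A) = (4/85)/(124/255) = 3/31

3/31


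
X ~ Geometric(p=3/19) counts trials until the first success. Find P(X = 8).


P(X=8) = (1-p)^7 * p = (16/19)^7 * 3/19
= 268435456/893871739 * 3/19 = 805306368/16983563041

805306368/16983563041


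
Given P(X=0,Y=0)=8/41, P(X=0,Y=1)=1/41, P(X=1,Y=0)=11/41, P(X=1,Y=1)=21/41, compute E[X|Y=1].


P(Y=1) = 22/41
E[X|Y=1] = (0*1 + 1*21)/22 = 21/22

21/22


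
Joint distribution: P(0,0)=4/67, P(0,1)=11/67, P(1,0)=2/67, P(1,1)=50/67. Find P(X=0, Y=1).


Read from table: P(X=0, Y=1) = 11/67

11/67


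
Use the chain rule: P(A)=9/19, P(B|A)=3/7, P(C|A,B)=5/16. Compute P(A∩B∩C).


P(A∩B∩C) = P(A) * P(B|A) * P(C|A∩B)
= 9/19 * 3/7 * 5/16
= 27/133 * 5/16 = 135/2128

135/2128


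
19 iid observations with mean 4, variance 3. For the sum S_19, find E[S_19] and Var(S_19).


E[S_n] = n*mu = 19*4 = 76
Var(S_n) = n*sigma^2 = 19*3 = 57

E[S_19]=76, Var(S_19)=57


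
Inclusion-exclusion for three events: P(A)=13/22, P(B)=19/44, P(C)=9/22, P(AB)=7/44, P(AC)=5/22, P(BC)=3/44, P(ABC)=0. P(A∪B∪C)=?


P(A∪B∪C) = P(A)+P(B)+P(C) - P(AB)-P(AC)-P(BC) + P(ABC)
= 13/22+19/44+9/22 - 7/44-5/22-3/44 + 0
= 43/44

43/44


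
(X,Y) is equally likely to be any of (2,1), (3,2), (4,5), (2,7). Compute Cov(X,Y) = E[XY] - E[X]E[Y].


E[X]=11/4, E[Y]=15/4, E[XY]=21/2
Cov(X,Y) = E[XY] - E[X]E[Y] = 21/2 - 11/4*15/4 = 3/16

3/16


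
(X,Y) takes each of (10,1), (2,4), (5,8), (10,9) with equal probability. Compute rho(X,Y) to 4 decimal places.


Cov(X,Y) = -0.1250, Var(X) = 11.6875, Var(Y) = 10.2500
rho = Cov/(sqrt(VarX)*sqrt(VarY)) = -0.0114

-0.0114


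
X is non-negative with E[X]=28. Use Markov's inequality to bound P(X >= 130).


Markov: P(X >= a) <= E[X]/a
P(X >= 130) <= 28/130 = 14/65

14/65


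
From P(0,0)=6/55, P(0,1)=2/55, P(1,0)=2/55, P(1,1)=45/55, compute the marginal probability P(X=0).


P(X=0) = P(0,0)+P(0,1) = 6/55 + 2/55 = 8/55

8/55


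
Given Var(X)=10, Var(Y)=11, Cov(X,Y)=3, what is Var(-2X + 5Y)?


Var(-2X + 5Y) = (-2)^2*Var(X) + 5^2*Var(Y) + 2*(-2)*5*Cov(X,Y)
= 4*10 + 25*11 - 20*3
= 40 + 275 - 60 = 255

255


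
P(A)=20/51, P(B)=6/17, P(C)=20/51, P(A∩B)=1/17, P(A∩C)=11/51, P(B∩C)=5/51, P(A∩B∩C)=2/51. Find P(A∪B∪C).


P(A∪B∪C) = P(A)+P(B)+P(C) - P(AB)-P(AC)-P(BC) + P(ABC)
= 20/51+6/17+20/51 - 1/17-11/51-5/51 + 2/51
= 41/51

41/51


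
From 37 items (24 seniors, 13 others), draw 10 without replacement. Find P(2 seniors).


P(X=2) = C(24,2)*C(13,8) / C(37,10)
= 276*1287 / 348330136
= 355212/348330136 = 8073/7916594

8073/7916594


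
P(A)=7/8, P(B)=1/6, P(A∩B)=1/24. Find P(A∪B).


P(A∪B) = P(A) + P(B) - P(A∩B)
= 7/8 + 1/6 - 1/24 = 1

1


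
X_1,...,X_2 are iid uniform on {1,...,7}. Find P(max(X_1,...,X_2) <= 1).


P(max <= 1) = P(all X_i <= 1) = (P(X_1 <= 1))^2
= (1/7)^2 = 1/49

1/49


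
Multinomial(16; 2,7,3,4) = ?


16! = 20922789888000
Denominator: 2!=2 * 7!=5040 * 3!=6 * 4!=24
Coefficient = 20922789888000 / 1451520 = 14414400

14414400


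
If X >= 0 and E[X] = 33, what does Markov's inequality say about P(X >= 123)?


Markov: P(X >= a) <= E[X]/a
P(X >= 123) <= 33/123 = 11/41

11/41


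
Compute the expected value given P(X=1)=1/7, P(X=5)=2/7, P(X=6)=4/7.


E[X] = sum(x * P(x))
= 1*1/7 + 5*2/7 + 6*4/7
= 5

5


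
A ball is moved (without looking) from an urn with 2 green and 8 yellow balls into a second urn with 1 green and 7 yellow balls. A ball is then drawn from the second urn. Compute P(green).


P(transfer green) = 2/10 = 1/5; P(transfer yellow) = 4/5
If green transferred: Urn II has 2 green of 9, so P(green|green moved) = 2/9
If yellow transferred: Urn II has 1 green of 9, so P(green|yellow moved) = 1/9
By total probability: P(green) = 1/5*2/9 + 4/5*1/9 = 2/15

2/15


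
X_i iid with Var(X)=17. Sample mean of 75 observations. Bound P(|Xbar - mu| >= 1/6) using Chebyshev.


Var(Xbar) = Var(X)/n = 17/75
Chebyshev: P(|Xbar-mu| >= 1/6) <= Var(Xbar)/(1/6)^2 = (17/75)/(1/36) = 204/25
Bound exceeds 1, so trivial bound: 1

1


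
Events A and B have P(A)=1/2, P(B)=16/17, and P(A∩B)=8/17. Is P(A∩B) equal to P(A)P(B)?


P(A)*P(B) = 1/2*16/17 = 8/17
P(A∩B) = 8/17, which equals P(A)P(B), so independent

Yes, A and B are independent


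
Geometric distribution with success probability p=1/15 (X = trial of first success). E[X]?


For geometric (trials until first success), E[X] = 1/p = 1/(1/15) = 15

15


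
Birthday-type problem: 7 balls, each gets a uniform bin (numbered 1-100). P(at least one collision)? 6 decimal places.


P(all different) = prod((100-i)/100 for i=0..6) = 0.806781
P(at least one match) = 1 - 0.806781 = 0.193219

0.193219


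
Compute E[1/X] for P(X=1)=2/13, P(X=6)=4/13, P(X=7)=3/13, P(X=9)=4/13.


E[1/X] = sum(g(x)*P(x))
= 1*2/13 + 1/6*4/13 + 1/7*3/13 + 1/9*4/13
= 223/819

223/819


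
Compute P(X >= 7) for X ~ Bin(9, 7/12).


P(X>=7) = P(X=7) + P(X=8) + P(X=9)
= 20588575/143327232 + 28824005/573308928 + 40353607/5159780352
= 65059897/322486272

65059897/322486272


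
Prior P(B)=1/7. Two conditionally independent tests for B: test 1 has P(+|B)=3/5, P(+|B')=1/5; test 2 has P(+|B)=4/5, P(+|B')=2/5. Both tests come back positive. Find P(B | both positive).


After test 1: P(+) = 3/5*1/7 + 1/5*6/7 = 9/35
P(B|+) = (3/35)/(9/35) = 1/3
After test 2 (use post1 as new prior): P(+) = 4/5*1/3 + 2/5*2/3 = 8/15
P(B|+,+) = (4/15)/(8/15) = 1/2

1/2


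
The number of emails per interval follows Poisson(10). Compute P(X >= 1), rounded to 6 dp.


P(X>=1) = 1 - P(X<=0) = 1 - (e^(-10)*10^0/0!)
≈ 1 - 0.0000453999 = 0.9999546001
≈ 0.999955

0.999955


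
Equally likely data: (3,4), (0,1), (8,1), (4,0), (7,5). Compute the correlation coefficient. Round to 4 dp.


Cov(X,Y) = 1.3200, Var(X) = 8.2400, Var(Y) = 3.7600
rho = Cov/(sqrt(VarX)*sqrt(VarY)) = 0.2371

0.2371


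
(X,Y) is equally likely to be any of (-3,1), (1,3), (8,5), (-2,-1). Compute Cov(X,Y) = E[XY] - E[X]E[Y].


E[X]=1, E[Y]=2, E[XY]=21/2
Cov(X,Y) = E[XY] - E[X]E[Y] = 21/2 - 1*2 = 17/2

17/2


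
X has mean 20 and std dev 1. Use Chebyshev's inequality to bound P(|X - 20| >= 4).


k = 4/1 = 4
Chebyshev: P(|X-mu| >= k*sigma) <= 1/k^2 = 1/4^2 = 1/16

1/16


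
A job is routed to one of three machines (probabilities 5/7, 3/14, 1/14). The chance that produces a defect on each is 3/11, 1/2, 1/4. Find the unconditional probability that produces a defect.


P(A) = P(A|B1)P(B1) + P(A|B2)P(B2) + P(A|B3)P(B3)
= 3/11*5/7 + 1/2*3/14 + 1/4*1/14
= 15/77 + 3/28 + 1/56 = 197/616

197/616


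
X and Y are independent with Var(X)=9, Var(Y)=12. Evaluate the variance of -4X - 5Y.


Independence => Cov(X,Y)=0
Var(-4X - 5Y) = (-4)^2*Var(X) + (-5)^2*Var(Y)
= 16*9 + 25*12 = 444

444


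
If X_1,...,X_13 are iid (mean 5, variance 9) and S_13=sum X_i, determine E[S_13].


E[S_n] = n*E[X_1] = 13*5 = 65

65


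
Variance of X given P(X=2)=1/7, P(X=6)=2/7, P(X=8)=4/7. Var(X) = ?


E[X] = 46/7, E[X^2] = 332/7
Var(X) = E[X^2] - (E[X])^2 = 332/7 - (46/7)^2 = 208/49

208/49


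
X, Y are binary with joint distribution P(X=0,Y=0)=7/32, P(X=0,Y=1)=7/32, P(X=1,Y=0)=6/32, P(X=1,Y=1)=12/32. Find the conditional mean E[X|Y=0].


P(Y=0) = 13/32
E[X|Y=0] = (0*7 + 1*6)/13 = 6/13

6/13


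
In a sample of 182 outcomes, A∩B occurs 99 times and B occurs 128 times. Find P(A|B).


P(A|B) = P(A∩B)/P(B) = (99/182)/(128/182) = 99/128

99/128


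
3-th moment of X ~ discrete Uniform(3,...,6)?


E[X^3] = (1/4) * sum(x^3 for x=3..6)
= 432/4 = 108

108


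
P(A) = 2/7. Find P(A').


P(A') = 1 - P(A) = 1 - 2/7 = 5/7

5/7


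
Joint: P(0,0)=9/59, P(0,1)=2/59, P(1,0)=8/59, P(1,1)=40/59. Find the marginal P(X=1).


P(X=1) = P(1,0)+P(1,1) = 8/59 + 40/59 = 48/59

48/59


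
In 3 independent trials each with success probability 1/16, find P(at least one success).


P(at least one) = 1 - P(none)
P(none) = (1 - 1/16)^3 = (15/16)^3 = 3375/4096
P(at least one) = 1 - 3375/4096 = 721/4096

721/4096


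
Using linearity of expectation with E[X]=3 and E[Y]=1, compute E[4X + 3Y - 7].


E[4X + 3Y - 7] = 4*E[X] + 3*E[Y] - 7
= (4)*(3) + (3)*(1) + (-7)
= 12 + 3 - 7 = 8

8


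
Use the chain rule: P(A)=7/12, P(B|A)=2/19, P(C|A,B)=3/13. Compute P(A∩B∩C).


P(A∩B∩C) = P(A) * P(B|A) * P(C|A∩B)
= 7/12 * 2/19 * 3/13
= 7/114 * 3/13 = 7/494

7/494


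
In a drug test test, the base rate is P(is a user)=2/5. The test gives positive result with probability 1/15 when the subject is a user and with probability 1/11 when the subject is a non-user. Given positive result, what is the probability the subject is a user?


P(A) = P(A|B)P(B) + P(A|B')P(B') = 1/15*2/5 + 1/11*3/5 = 67/825
P(B|A) = P(A|B)P(B)/P(A) = (2/75)/(67/825) = 22/67

22/67
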